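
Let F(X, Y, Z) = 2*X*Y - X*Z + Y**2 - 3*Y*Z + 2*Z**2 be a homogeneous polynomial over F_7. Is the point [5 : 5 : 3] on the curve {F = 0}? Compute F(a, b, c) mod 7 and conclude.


F(5,5,3) ≡ 5 (mod 7); P is NOT on the curve.

Evaluate F(5, 5, 3) term-by-term (mod 7).
  2*X*Y ↦ 2·5·5·1 = 50
  -X*Z ↦ -1·5·1·3 = -15
  Y**2 ↦ 1·1·25·1 = 25
  -3*Y*Z ↦ -3·1·5·3 = -45
  2*Z**2 ↦ 2·1·1·9 = 18
Sum: F(5, 5, 3) = (50) + (-15) + (25) + (-45) + (18) = 33.
Reducing mod 7: 33 ≡ 5 (mod 7).
Since F(a, b, c) ≡ 5 ≠ 0 (mod 7), P does NOT lie on the curve.


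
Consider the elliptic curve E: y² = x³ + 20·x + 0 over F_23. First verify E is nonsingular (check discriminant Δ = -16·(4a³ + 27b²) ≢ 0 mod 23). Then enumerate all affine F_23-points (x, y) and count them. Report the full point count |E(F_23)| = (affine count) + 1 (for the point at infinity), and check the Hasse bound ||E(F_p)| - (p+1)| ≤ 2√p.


Affine points = {(0, 0), (2, 5), (2, 18), (3, 8), (3, 15), (4, 11), (4, 12), (5, 8), (5, 15), (7, 0), (9, 9), (9, 14), (10, 2), (10, 21), (12, 6), (12, 17), (15, 8), (15, 15), (16, 0), (17, 3), (17, 20), (22, 5), (22, 18)}; affine count = 23; |E(F_23)| = 24.

Discriminant check: Δ ∝ 4a³ + 27b² = 4·20³ + 27·0² = 4·8000 + 27·0 ≡ 7 (mod 23). Nonzero ⇒ E is nonsingular.
For each x ∈ F_23, compute rhs = x³ + 20·x + 0 mod 23, then count y ∈ F_23 with y² ≡ rhs.
  x = 0: rhs = 0, matching y values: 0 (1 points).
  x = 1: rhs = 21, matching y values: none (0 points).
  x = 2: rhs = 2, matching y values: 5, 18 (2 points).
  x = 3: rhs = 18, matching y values: 8, 15 (2 points).
  x = 4: rhs = 6, matching y values: 11, 12 (2 points).
  x = 5: rhs = 18, matching y values: 8, 15 (2 points).
  x = 6: rhs = 14, matching y values: none (0 points).
  x = 7: rhs = 0, matching y values: 0 (1 points).
  x = 8: rhs = 5, matching y values: none (0 points).
  x = 9: rhs = 12, matching y values: 9, 14 (2 points).
  x = 10: rhs = 4, matching y values: 2, 21 (2 points).
  x = 11: rhs = 10, matching y values: none (0 points).
  x = 12: rhs = 13, matching y values: 6, 17 (2 points).
  x = 13: rhs = 19, matching y values: none (0 points).
  x = 14: rhs = 11, matching y values: none (0 points).
  x = 15: rhs = 18, matching y values: 8, 15 (2 points).
  x = 16: rhs = 0, matching y values: 0 (1 points).
  x = 17: rhs = 9, matching y values: 3, 20 (2 points).
  x = 18: rhs = 5, matching y values: none (0 points).
  x = 19: rhs = 17, matching y values: none (0 points).
  x = 20: rhs = 5, matching y values: none (0 points).
  x = 21: rhs = 21, matching y values: none (0 points).
  x = 22: rhs = 2, matching y values: 5, 18 (2 points).
Total affine count: 23.
Full point count |E(F_23)| = 23 + 1 = 24.
Hasse bound: |24 − (23+1)| = |0| = 0 ≤ 2√23 ≈ 9.5917 ✓.


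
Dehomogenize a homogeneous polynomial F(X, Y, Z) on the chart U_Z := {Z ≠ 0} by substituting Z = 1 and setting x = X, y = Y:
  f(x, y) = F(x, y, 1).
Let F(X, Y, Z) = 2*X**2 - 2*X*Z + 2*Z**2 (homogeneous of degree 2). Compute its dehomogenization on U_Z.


f(x, y) = 2*x**2 - 2*x + 2

On U_Z we set Z = 1. Each monomial c·X^i·Y^j·Z^k in F becomes c·x^i·y^j·1^k = c·x^i·y^j.
Substituting Z = 1: F(X, Y, 1) = 2*x**2 - 2*x + 2.
Note: deg(f) ≤ deg(F) = 2; strict inequality happens when F is divisible by Z (lost terms).


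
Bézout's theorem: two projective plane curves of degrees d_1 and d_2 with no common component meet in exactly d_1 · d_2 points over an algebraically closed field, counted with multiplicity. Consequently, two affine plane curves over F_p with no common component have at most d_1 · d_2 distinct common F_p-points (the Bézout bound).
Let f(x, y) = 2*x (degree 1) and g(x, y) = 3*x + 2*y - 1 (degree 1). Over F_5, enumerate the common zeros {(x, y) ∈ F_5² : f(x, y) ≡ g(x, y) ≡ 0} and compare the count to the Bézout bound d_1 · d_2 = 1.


Common zeros: {(0, 3)}; count = 1; Bézout bound = 1.

deg(f) = 1, deg(g) = 1, so Bézout bound = 1.
Scan x ∈ F_5. For each x, list the y ∈ F_5 with f(x, y) ≡ 0 and those with g(x, y) ≡ 0 (mod 5); the common zeros in that column are the intersection.
  x = 0: f ≡ 0 at y ∈ {0, 1, 2, 3, 4}; g ≡ 0 at y ∈ {3}; common: {3}.
  x = 1: f ≡ 0 at y ∈ ∅; g ≡ 0 at y ∈ {4}; common: ∅.
  x = 2: f ≡ 0 at y ∈ ∅; g ≡ 0 at y ∈ {0}; common: ∅.
  x = 3: f ≡ 0 at y ∈ ∅; g ≡ 0 at y ∈ {1}; common: ∅.
  x = 4: f ≡ 0 at y ∈ ∅; g ≡ 0 at y ∈ {2}; common: ∅.
Collecting: common zeros = {(0, 3)}, so the count is 1.
Comparison with the Bézout bound: 1 ≤ 1 = deg(f)·deg(g), as expected for curves with no common component (the bound is attained).


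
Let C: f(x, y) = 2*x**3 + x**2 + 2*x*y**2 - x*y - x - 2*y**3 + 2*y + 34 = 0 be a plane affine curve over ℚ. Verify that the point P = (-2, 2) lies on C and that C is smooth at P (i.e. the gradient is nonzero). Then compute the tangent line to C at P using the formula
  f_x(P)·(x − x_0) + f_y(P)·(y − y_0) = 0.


Tangent line at P: 25*x - 36*y + 122 = 0.

Step 1: f(-2, 2) = 0, so P lies on C.
Step 2: partial derivatives
  f_x(x, y) = 6*x**2 + 2*x + 2*y**2 - y - 1, f_y(x, y) = 4*x*y - x - 6*y**2 + 2.
  f_x(P) = 25, f_y(P) = -36 (gradient nonzero, so P is smooth).
Step 3: tangent line at P: 25·(x − -2) + -36·(y − 2) = 0.
Expanding: 25*x - 36*y + 122 = 0.


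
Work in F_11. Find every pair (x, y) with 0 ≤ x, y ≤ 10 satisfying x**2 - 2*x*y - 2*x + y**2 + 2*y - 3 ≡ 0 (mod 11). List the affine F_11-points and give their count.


Affine F_11-points: {(0, 1), (0, 8), (1, 2), (1, 9), (2, 3), (2, 10), (3, 0), (3, 4), (4, 1), (4, 5), (5, 2), (5, 6), (6, 3), (6, 7), (7, 4), (7, 8), (8, 5), (8, 9), (9, 6), (9, 10), (10, 0), (10, 7)}; count = 22.

For each of the 121 pairs (x, y) ∈ F_11², evaluate f(x, y) mod 11. Record the zeros.
  x = 0: [0↦8, 1↦0, 2↦5, 3↦1, 4↦10, 5↦10, 6↦1, 7↦5, 8↦0, 9↦8, 10↦7]  zeros at y ∈ {1, 8}
  x = 1: [0↦7, 1↦8, 2↦0, 3↦5, 4↦1, 5↦10, 6↦10, 7↦1, 8↦5, 9↦0, 10↦8]  zeros at y ∈ {2, 9}
  x = 2: [0↦8, 1↦7, 2↦8, 3↦0, 4↦5, 5↦1, 6↦10, 7↦10, 8↦1, 9↦5, 10↦0]  zeros at y ∈ {3, 10}
  x = 3: [0↦0, 1↦8, 2↦7, 3↦8, 4↦0, 5↦5, 6↦1, 7↦10, 8↦10, 9↦1, 10↦5]  zeros at y ∈ {0, 4}
  x = 4: [0↦5, 1↦0, 2↦8, 3↦7, 4↦8, 5↦0, 6↦5, 7↦1, 8↦10, 9↦10, 10↦1]  zeros at y ∈ {1, 5}
  x = 5: [0↦1, 1↦5, 2↦0, 3↦8, 4↦7, 5↦8, 6↦0, 7↦5, 8↦1, 9↦10, 10↦10]  zeros at y ∈ {2, 6}
  x = 6: [0↦10, 1↦1, 2↦5, 3↦0, 4↦8, 5↦7, 6↦8, 7↦0, 8↦5, 9↦1, 10↦10]  zeros at y ∈ {3, 7}
  x = 7: [0↦10, 1↦10, 2↦1, 3↦5, 4↦0, 5↦8, 6↦7, 7↦8, 8↦0, 9↦5, 10↦1]  zeros at y ∈ {4, 8}
  x = 8: [0↦1, 1↦10, 2↦10, 3↦1, 4↦5, 5↦0, 6↦8, 7↦7, 8↦8, 9↦0, 10↦5]  zeros at y ∈ {5, 9}
  x = 9: [0↦5, 1↦1, 2↦10, 3↦10, 4↦1, 5↦5, 6↦0, 7↦8, 8↦7, 9↦8, 10↦0]  zeros at y ∈ {6, 10}
  x = 10: [0↦0, 1↦5, 2↦1, 3↦10, 4↦10, 5↦1, 6↦5, 7↦0, 8↦8, 9↦7, 10↦8]  zeros at y ∈ {0, 7}
Collecting zeros: affine points = {(0, 1), (0, 8), (1, 2), (1, 9), (2, 3), (2, 10), (3, 0), (3, 4), (4, 1), (4, 5), (5, 2), (5, 6), (6, 3), (6, 7), (7, 4), (7, 8), (8, 5), (8, 9), (9, 6), (9, 10), (10, 0), (10, 7)}.
Total count |C(F_11)_aff| = 22.


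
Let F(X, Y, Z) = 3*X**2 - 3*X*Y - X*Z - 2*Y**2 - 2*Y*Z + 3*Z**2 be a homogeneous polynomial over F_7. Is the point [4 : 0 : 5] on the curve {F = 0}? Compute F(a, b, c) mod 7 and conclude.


F(4,0,5) ≡ 5 (mod 7); P is NOT on the curve.

Evaluate F(4, 0, 5) term-by-term (mod 7).
  3*X**2 ↦ 3·16·1·1 = 48
  -3*X*Y ↦ -3·4·0·1 = 0
  -X*Z ↦ -1·4·1·5 = -20
  -2*Y**2 ↦ -2·1·0·1 = 0
  -2*Y*Z ↦ -2·1·0·5 = 0
  3*Z**2 ↦ 3·1·1·25 = 75
Sum: F(4, 0, 5) = (48) + (0) + (-20) + (0) + (0) + (75) = 103.
Reducing mod 7: 103 ≡ 5 (mod 7).
Since F(a, b, c) ≡ 5 ≠ 0 (mod 7), P does NOT lie on the curve.


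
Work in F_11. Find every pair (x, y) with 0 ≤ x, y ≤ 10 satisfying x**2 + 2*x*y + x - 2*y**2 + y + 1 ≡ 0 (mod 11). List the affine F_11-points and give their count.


Affine F_11-points: {(0, 1), (0, 5), (1, 9), (2, 9), (2, 10), (8, 1), (8, 2), (9, 2), (10, 6), (10, 10)}; count = 10.

For each of the 121 pairs (x, y) ∈ F_11², evaluate f(x, y) mod 11. Record the zeros.
  x = 0: [0↦1, 1↦0, 2↦6, 3↦8, 4↦6, 5↦0, 6↦1, 7↦9, 8↦2, 9↦2, 10↦9]  zeros at y ∈ {1, 5}
  x = 1: [0↦3, 1↦4, 2↦1, 3↦5, 4↦5, 5↦1, 6↦4, 7↦3, 8↦9, 9↦0, 10↦9]  zeros at y ∈ {9}
  x = 2: [0↦7, 1↦10, 2↦9, 3↦4, 4↦6, 5↦4, 6↦9, 7↦10, 8↦7, 9↦0, 10↦0]  zeros at y ∈ {9, 10}
  x = 3: [0↦2, 1↦7, 2↦8, 3↦5, 4↦9, 5↦9, 6↦5, 7↦8, 8↦7, 9↦2, 10↦4]  zeros at y ∈ ∅
  x = 4: [0↦10, 1↦6, 2↦9, 3↦8, 4↦3, 5↦5, 6↦3, 7↦8, 8↦9, 9↦6, 10↦10]  zeros at y ∈ ∅
  x = 5: [0↦9, 1↦7, 2↦1, 3↦2, 4↦10, 5↦3, 6↦3, 7↦10, 8↦2, 9↦1, 10↦7]  zeros at y ∈ ∅
  x = 6: [0↦10, 1↦10, 2↦6, 3↦9, 4↦8, 5↦3, 6↦5, 7↦3, 8↦8, 9↦9, 10↦6]  zeros at y ∈ ∅
  x = 7: [0↦2, 1↦4, 2↦2, 3↦7, 4↦8, 5↦5, 6↦9, 7↦9, 8↦5, 9↦8, 10↦7]  zeros at y ∈ ∅
  x = 8: [0↦7, 1↦0, 2↦0, 3↦7, 4↦10, 5↦9, 6↦4, 7↦6, 8↦4, 9↦9, 10↦10]  zeros at y ∈ {1, 2}
  x = 9: [0↦3, 1↦9, 2↦0, 3↦9, 4↦3, 5↦4, 6↦1, 7↦5, 8↦5, 9↦1, 10↦4]  zeros at y ∈ {2}
  x = 10: [0↦1, 1↦9, 2↦2, 3↦2, 4↦9, 5↦1, 6↦0, 7↦6, 8↦8, 9↦6, 10↦0]  zeros at y ∈ {6, 10}
Collecting zeros: affine points = {(0, 1), (0, 5), (1, 9), (2, 9), (2, 10), (8, 1), (8, 2), (9, 2), (10, 6), (10, 10)}.
Total count |C(F_11)_aff| = 10.


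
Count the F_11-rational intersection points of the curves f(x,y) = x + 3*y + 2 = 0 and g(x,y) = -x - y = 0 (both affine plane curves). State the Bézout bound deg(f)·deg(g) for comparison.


Common zeros: {(1, 10)}; count = 1; Bézout bound = 1.

deg(f) = 1, deg(g) = 1, so Bézout bound = 1.
Scan x ∈ F_11. For each x, list the y ∈ F_11 with f(x, y) ≡ 0 and those with g(x, y) ≡ 0 (mod 11); the common zeros in that column are the intersection.
  x = 0: f ≡ 0 at y ∈ {3}; g ≡ 0 at y ∈ {0}; common: ∅.
  x = 1: f ≡ 0 at y ∈ {10}; g ≡ 0 at y ∈ {10}; common: {10}.
  x = 2: f ≡ 0 at y ∈ {6}; g ≡ 0 at y ∈ {9}; common: ∅.
  x = 3: f ≡ 0 at y ∈ {2}; g ≡ 0 at y ∈ {8}; common: ∅.
  x = 4: f ≡ 0 at y ∈ {9}; g ≡ 0 at y ∈ {7}; common: ∅.
  x = 5: f ≡ 0 at y ∈ {5}; g ≡ 0 at y ∈ {6}; common: ∅.
  x = 6: f ≡ 0 at y ∈ {1}; g ≡ 0 at y ∈ {5}; common: ∅.
  x = 7: f ≡ 0 at y ∈ {8}; g ≡ 0 at y ∈ {4}; common: ∅.
  x = 8: f ≡ 0 at y ∈ {4}; g ≡ 0 at y ∈ {3}; common: ∅.
  x = 9: f ≡ 0 at y ∈ {0}; g ≡ 0 at y ∈ {2}; common: ∅.
  x = 10: f ≡ 0 at y ∈ {7}; g ≡ 0 at y ∈ {1}; common: ∅.
Collecting: common zeros = {(1, 10)}, so the count is 1.
Comparison with the Bézout bound: 1 ≤ 1 = deg(f)·deg(g), as expected for curves with no common component (the bound is attained).


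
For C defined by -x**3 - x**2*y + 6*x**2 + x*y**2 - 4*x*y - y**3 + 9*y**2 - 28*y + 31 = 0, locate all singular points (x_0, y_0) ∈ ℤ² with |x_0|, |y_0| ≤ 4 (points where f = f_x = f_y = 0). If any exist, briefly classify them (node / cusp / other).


Singular points: {(1, 3)}; classification: cusp.

Compute partial derivatives:
  f_x = -3*x**2 - 2*x*y + 12*x + y**2 - 4*y.
  f_y = -x**2 + 2*x*y - 4*x - 3*y**2 + 18*y - 28.
Scan x_0 ∈ {−4, ..., 4}. For each x_0, f_y(x_0, y) is a polynomial in y; find its integer roots y ∈ {−4, ..., 4}, then test f_x and f at those candidates.
  x = -4: f_y(-4, y) = -3*y**2 + 10*y - 28; no integer root y with |y| ≤ 4.
  x = -3: f_y(-3, y) = -3*y**2 + 12*y - 25; no integer root y with |y| ≤ 4.
  x = -2: f_y(-2, y) = -3*y**2 + 14*y - 24; no integer root y with |y| ≤ 4.
  x = -1: f_y(-1, y) = -3*y**2 + 16*y - 25; no integer root y with |y| ≤ 4.
  x = 0: f_y(0, y) = -3*y**2 + 18*y - 28; no integer root y with |y| ≤ 4.
  x = 1: f_y(1, y) = -3*y**2 + 20*y - 33; vanishes at y ∈ {3}. (1, 3): f_x = 0, f = 0 — SINGULAR.
  x = 2: f_y(2, y) = -3*y**2 + 22*y - 40; vanishes at y ∈ {4}. (2, 4): f_x = -4 ≠ 0.
  x = 3: f_y(3, y) = -3*y**2 + 24*y - 49; no integer root y with |y| ≤ 4.
  x = 4: f_y(4, y) = -3*y**2 + 26*y - 60; no integer root y with |y| ≤ 4.
Only singular point on the grid: (1, 3).
Classify: substitute x = 1 + u, y = 3 + v and expand: f = -u**3 - u**2*v + u*v**2 - v**3 + v**2.
No constant or linear terms (consistent with a singular point). Quadratic part: v**2. Cubic part: -u**3 - u**2*v + u*v**2 - v**3.
The quadratic part v**2 is a perfect square, so there is a single (double) tangent line v = 0, i.e. y = 3. Restricting the cubic part to that line (v = 0) leaves -u**3 ≠ 0, so f is not divisible by v and the branch is v² ≈ u**3 to lowest order — this is a cusp.
Classification: cusp.


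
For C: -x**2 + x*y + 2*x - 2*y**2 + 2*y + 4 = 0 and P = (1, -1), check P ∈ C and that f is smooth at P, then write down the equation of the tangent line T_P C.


Tangent line at P: -x + 7*y + 8 = 0.

Step 1: f(1, -1) = 0, so P lies on C.
Step 2: partial derivatives
  f_x(x, y) = -2*x + y + 2, f_y(x, y) = x - 4*y + 2.
  f_x(P) = -1, f_y(P) = 7 (gradient nonzero, so P is smooth).
Step 3: tangent line at P: -1·(x − 1) + 7·(y − -1) = 0.
Expanding: -x + 7*y + 8 = 0.


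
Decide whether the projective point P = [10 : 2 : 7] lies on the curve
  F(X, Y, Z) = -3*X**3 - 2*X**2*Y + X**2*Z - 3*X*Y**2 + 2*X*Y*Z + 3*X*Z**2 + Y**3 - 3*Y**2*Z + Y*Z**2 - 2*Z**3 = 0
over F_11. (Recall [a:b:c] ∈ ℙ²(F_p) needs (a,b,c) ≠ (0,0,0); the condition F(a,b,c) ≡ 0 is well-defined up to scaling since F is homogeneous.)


F(10,2,7) ≡ 4 (mod 11); P is NOT on the curve.

Evaluate F(10, 2, 7) term-by-term (mod 11).
  -3*X**3 ↦ -3·1000·1·1 = -3000
  -2*X**2*Y ↦ -2·100·2·1 = -400
  X**2*Z ↦ 1·100·1·7 = 700
  -3*X*Y**2 ↦ -3·10·4·1 = -120
  2*X*Y*Z ↦ 2·10·2·7 = 280
  3*X*Z**2 ↦ 3·10·1·49 = 1470
  Y**3 ↦ 1·1·8·1 = 8
  -3*Y**2*Z ↦ -3·1·4·7 = -84
  Y*Z**2 ↦ 1·1·2·49 = 98
  -2*Z**3 ↦ -2·1·1·343 = -686
Sum: F(10, 2, 7) = (-3000) + (-400) + (700) + (-120) + (280) + (1470) + (8) + (-84) + (98) + (-686) = -1734.
Reducing mod 11: -1734 ≡ 4 (mod 11).
Since F(a, b, c) ≡ 4 ≠ 0 (mod 11), P does NOT lie on the curve.


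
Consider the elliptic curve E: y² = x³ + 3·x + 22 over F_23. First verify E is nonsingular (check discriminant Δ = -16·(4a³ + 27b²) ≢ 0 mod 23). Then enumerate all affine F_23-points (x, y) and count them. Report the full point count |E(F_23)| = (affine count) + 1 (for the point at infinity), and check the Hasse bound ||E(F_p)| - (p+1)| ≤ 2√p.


Affine points = {(1, 7), (1, 16), (2, 6), (2, 17), (3, 9), (3, 14), (4, 11), (4, 12), (5, 1), (5, 22), (6, 7), (6, 16), (7, 8), (7, 15), (8, 11), (8, 12), (11, 11), (11, 12), (13, 2), (13, 21), (14, 5), (14, 18), (16, 7), (16, 16), (17, 8), (17, 15), (20, 3), (20, 20), (21, 10), (21, 13), (22, 8), (22, 15)}; affine count = 32; |E(F_23)| = 33.

Discriminant check: Δ ∝ 4a³ + 27b² = 4·3³ + 27·22² = 4·27 + 27·484 ≡ 20 (mod 23). Nonzero ⇒ E is nonsingular.
For each x ∈ F_23, compute rhs = x³ + 3·x + 22 mod 23, then count y ∈ F_23 with y² ≡ rhs.
  x = 0: rhs = 22, matching y values: none (0 points).
  x = 1: rhs = 3, matching y values: 7, 16 (2 points).
  x = 2: rhs = 13, matching y values: 6, 17 (2 points).
  x = 3: rhs = 12, matching y values: 9, 14 (2 points).
  x = 4: rhs = 6, matching y values: 11, 12 (2 points).
  x = 5: rhs = 1, matching y values: 1, 22 (2 points).
  x = 6: rhs = 3, matching y values: 7, 16 (2 points).
  x = 7: rhs = 18, matching y values: 8, 15 (2 points).
  x = 8: rhs = 6, matching y values: 11, 12 (2 points).
  x = 9: rhs = 19, matching y values: none (0 points).
  x = 10: rhs = 17, matching y values: none (0 points).
  x = 11: rhs = 6, matching y values: 11, 12 (2 points).
  x = 12: rhs = 15, matching y values: none (0 points).
  x = 13: rhs = 4, matching y values: 2, 21 (2 points).
  x = 14: rhs = 2, matching y values: 5, 18 (2 points).
  x = 15: rhs = 15, matching y values: none (0 points).
  x = 16: rhs = 3, matching y values: 7, 16 (2 points).
  x = 17: rhs = 18, matching y values: 8, 15 (2 points).
  x = 18: rhs = 20, matching y values: none (0 points).
  x = 19: rhs = 15, matching y values: none (0 points).
  x = 20: rhs = 9, matching y values: 3, 20 (2 points).
  x = 21: rhs = 8, matching y values: 10, 13 (2 points).
  x = 22: rhs = 18, matching y values: 8, 15 (2 points).
Total affine count: 32.
Full point count |E(F_23)| = 32 + 1 = 33.
Hasse bound: |33 − (23+1)| = |9| = 9 ≤ 2√23 ≈ 9.5917 ✓.


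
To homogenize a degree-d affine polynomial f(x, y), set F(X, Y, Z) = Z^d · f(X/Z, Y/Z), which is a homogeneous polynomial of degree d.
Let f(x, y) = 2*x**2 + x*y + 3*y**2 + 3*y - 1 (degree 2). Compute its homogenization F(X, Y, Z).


F(X, Y, Z) = 2*X**2 + X*Y + 3*Y**2 + 3*Y*Z - Z**2

deg(f) = 2.
Substitute x = X/Z, y = Y/Z into f, then multiply by Z^2.
  monomial 2·x^2·y^0 ↦ 2·X^2·Y^0·Z^0.
  monomial 1·x^1·y^1 ↦ 1·X^1·Y^1·Z^0.
  monomial 3·x^0·y^2 ↦ 3·X^0·Y^2·Z^0.
  monomial 3·x^0·y^1 ↦ 3·X^0·Y^1·Z^1.
  monomial -1·x^0·y^0 ↦ -1·X^0·Y^0·Z^2.
Collecting: F(X, Y, Z) = 2*X**2 + X*Y + 3*Y**2 + 3*Y*Z - Z**2.


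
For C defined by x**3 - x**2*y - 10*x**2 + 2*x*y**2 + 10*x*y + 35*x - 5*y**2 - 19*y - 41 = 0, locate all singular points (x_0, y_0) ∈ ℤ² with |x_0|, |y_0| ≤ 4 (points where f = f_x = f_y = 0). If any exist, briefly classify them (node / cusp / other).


Singular points: {(3, -1)}; classification: cusp.

Compute partial derivatives:
  f_x = 3*x**2 - 2*x*y - 20*x + 2*y**2 + 10*y + 35.
  f_y = -x**2 + 4*x*y + 10*x - 10*y - 19.
Scan x_0 ∈ {−4, ..., 4}. For each x_0, f_y(x_0, y) is a polynomial in y; find its integer roots y ∈ {−4, ..., 4}, then test f_x and f at those candidates.
  x = -4: f_y(-4, y) = -26*y - 75; no integer root y with |y| ≤ 4.
  x = -3: f_y(-3, y) = -22*y - 58; no integer root y with |y| ≤ 4.
  x = -2: f_y(-2, y) = -18*y - 43; no integer root y with |y| ≤ 4.
  x = -1: f_y(-1, y) = -14*y - 30; no integer root y with |y| ≤ 4.
  x = 0: f_y(0, y) = -10*y - 19; no integer root y with |y| ≤ 4.
  x = 1: f_y(1, y) = -6*y - 10; no integer root y with |y| ≤ 4.
  x = 2: f_y(2, y) = -2*y - 3; no integer root y with |y| ≤ 4.
  x = 3: f_y(3, y) = 2*y + 2; vanishes at y ∈ {-1}. (3, -1): f_x = 0, f = 0 — SINGULAR.
  x = 4: f_y(4, y) = 6*y + 5; no integer root y with |y| ≤ 4.
Only singular point on the grid: (3, -1).
Classify: substitute x = 3 + u, y = -1 + v and expand: f = u**3 - u**2*v + 2*u*v**2 + v**2.
No constant or linear terms (consistent with a singular point). Quadratic part: v**2. Cubic part: u**3 - u**2*v + 2*u*v**2.
The quadratic part v**2 is a perfect square, so there is a single (double) tangent line v = 0, i.e. y = -1. Restricting the cubic part to that line (v = 0) leaves u**3 ≠ 0, so f is not divisible by v and the branch is v² ≈ -u**3 to lowest order — this is a cusp.
Classification: cusp.


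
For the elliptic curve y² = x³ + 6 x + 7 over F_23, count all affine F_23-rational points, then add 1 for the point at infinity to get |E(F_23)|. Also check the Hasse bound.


Affine points = {(2, 2), (2, 21), (3, 11), (3, 12), (4, 7), (4, 16), (5, 1), (5, 22), (6, 11), (6, 12), (7, 1), (7, 22), (9, 10), (9, 13), (10, 3), (10, 20), (11, 1), (11, 22), (12, 6), (12, 17), (14, 11), (14, 12), (16, 6), (16, 17), (17, 10), (17, 13), (18, 6), (18, 17), (20, 10), (20, 13), (22, 0)}; affine count = 31; |E(F_23)| = 32.

Discriminant check: Δ ∝ 4a³ + 27b² = 4·6³ + 27·7² = 4·216 + 27·49 ≡ 2 (mod 23). Nonzero ⇒ E is nonsingular.
For each x ∈ F_23, compute rhs = x³ + 6·x + 7 mod 23, then count y ∈ F_23 with y² ≡ rhs.
  x = 0: rhs = 7, matching y values: none (0 points).
  x = 1: rhs = 14, matching y values: none (0 points).
  x = 2: rhs = 4, matching y values: 2, 21 (2 points).
  x = 3: rhs = 6, matching y values: 11, 12 (2 points).
  x = 4: rhs = 3, matching y values: 7, 16 (2 points).
  x = 5: rhs = 1, matching y values: 1, 22 (2 points).
  x = 6: rhs = 6, matching y values: 11, 12 (2 points).
  x = 7: rhs = 1, matching y values: 1, 22 (2 points).
  x = 8: rhs = 15, matching y values: none (0 points).
  x = 9: rhs = 8, matching y values: 10, 13 (2 points).
  x = 10: rhs = 9, matching y values: 3, 20 (2 points).
  x = 11: rhs = 1, matching y values: 1, 22 (2 points).
  x = 12: rhs = 13, matching y values: 6, 17 (2 points).
  x = 13: rhs = 5, matching y values: none (0 points).
  x = 14: rhs = 6, matching y values: 11, 12 (2 points).
  x = 15: rhs = 22, matching y values: none (0 points).
  x = 16: rhs = 13, matching y values: 6, 17 (2 points).
  x = 17: rhs = 8, matching y values: 10, 13 (2 points).
  x = 18: rhs = 13, matching y values: 6, 17 (2 points).
  x = 19: rhs = 11, matching y values: none (0 points).
  x = 20: rhs = 8, matching y values: 10, 13 (2 points).
  x = 21: rhs = 10, matching y values: none (0 points).
  x = 22: rhs = 0, matching y values: 0 (1 points).
Total affine count: 31.
Full point count |E(F_23)| = 31 + 1 = 32.
Hasse bound: |32 − (23+1)| = |8| = 8 ≤ 2√23 ≈ 9.5917 ✓.


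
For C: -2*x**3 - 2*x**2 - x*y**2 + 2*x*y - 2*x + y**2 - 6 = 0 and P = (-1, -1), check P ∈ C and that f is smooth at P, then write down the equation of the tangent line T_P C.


Tangent line at P: -7*x - 6*y - 13 = 0.

Step 1: f(-1, -1) = 0, so P lies on C.
Step 2: partial derivatives
  f_x(x, y) = -6*x**2 - 4*x - y**2 + 2*y - 2, f_y(x, y) = -2*x*y + 2*x + 2*y.
  f_x(P) = -7, f_y(P) = -6 (gradient nonzero, so P is smooth).
Step 3: tangent line at P: -7·(x − -1) + -6·(y − -1) = 0.
Expanding: -7*x - 6*y - 13 = 0.


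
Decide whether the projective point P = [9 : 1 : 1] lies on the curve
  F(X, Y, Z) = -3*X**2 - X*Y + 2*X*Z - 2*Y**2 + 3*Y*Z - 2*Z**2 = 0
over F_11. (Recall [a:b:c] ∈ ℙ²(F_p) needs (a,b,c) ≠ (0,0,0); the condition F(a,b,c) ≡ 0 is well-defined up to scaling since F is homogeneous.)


F(9,1,1) ≡ 7 (mod 11); P is NOT on the curve.

Evaluate F(9, 1, 1) term-by-term (mod 11).
  -3*X**2 ↦ -3·81·1·1 = -243
  -X*Y ↦ -1·9·1·1 = -9
  2*X*Z ↦ 2·9·1·1 = 18
  -2*Y**2 ↦ -2·1·1·1 = -2
  3*Y*Z ↦ 3·1·1·1 = 3
  -2*Z**2 ↦ -2·1·1·1 = -2
Sum: F(9, 1, 1) = (-243) + (-9) + (18) + (-2) + (3) + (-2) = -235.
Reducing mod 11: -235 ≡ 7 (mod 11).
Since F(a, b, c) ≡ 7 ≠ 0 (mod 11), P does NOT lie on the curve.


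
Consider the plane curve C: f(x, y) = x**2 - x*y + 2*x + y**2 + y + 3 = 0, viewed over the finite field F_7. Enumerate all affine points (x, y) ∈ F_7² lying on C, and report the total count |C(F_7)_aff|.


Affine F_7-points: {(1, 1), (1, 6), (3, 3), (3, 6), (5, 1), (5, 3)}; count = 6.

For each of the 49 pairs (x, y) ∈ F_7², evaluate f(x, y) mod 7. Record the zeros.
  x = 0: [0↦3, 1↦5, 2↦2, 3↦1, 4↦2, 5↦5, 6↦3]  zeros at y ∈ ∅
  x = 1: [0↦6, 1↦0, 2↦3, 3↦1, 4↦1, 5↦3, 6↦0]  zeros at y ∈ {1, 6}
  x = 2: [0↦4, 1↦4, 2↦6, 3↦3, 4↦2, 5↦3, 6↦6]  zeros at y ∈ ∅
  x = 3: [0↦4, 1↦3, 2↦4, 3↦0, 4↦5, 5↦5, 6↦0]  zeros at y ∈ {3, 6}
  x = 4: [0↦6, 1↦4, 2↦4, 3↦6, 4↦3, 5↦2, 6↦3]  zeros at y ∈ ∅
  x = 5: [0↦3, 1↦0, 2↦6, 3↦0, 4↦3, 5↦1, 6↦1]  zeros at y ∈ {1, 3}
  x = 6: [0↦2, 1↦5, 2↦3, 3↦3, 4↦5, 5↦2, 6↦1]  zeros at y ∈ ∅
Collecting zeros: affine points = {(1, 1), (1, 6), (3, 3), (3, 6), (5, 1), (5, 3)}.
Total count |C(F_7)_aff| = 6.


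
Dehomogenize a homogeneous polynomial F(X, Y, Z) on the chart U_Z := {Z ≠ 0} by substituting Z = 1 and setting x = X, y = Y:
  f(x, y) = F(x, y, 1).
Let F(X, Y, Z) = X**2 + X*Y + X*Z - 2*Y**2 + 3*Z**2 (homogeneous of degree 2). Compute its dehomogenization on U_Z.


f(x, y) = x**2 + x*y + x - 2*y**2 + 3

On U_Z we set Z = 1. Each monomial c·X^i·Y^j·Z^k in F becomes c·x^i·y^j·1^k = c·x^i·y^j.
Substituting Z = 1: F(X, Y, 1) = x**2 + x*y + x - 2*y**2 + 3.
Note: deg(f) ≤ deg(F) = 2; strict inequality happens when F is divisible by Z (lost terms).


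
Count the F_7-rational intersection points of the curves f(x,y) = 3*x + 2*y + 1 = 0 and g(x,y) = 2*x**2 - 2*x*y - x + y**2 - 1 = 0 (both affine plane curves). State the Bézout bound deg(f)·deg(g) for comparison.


Common zeros: ∅; count = 0; Bézout bound = 2.

deg(f) = 1, deg(g) = 2, so Bézout bound = 2.
Scan x ∈ F_7. For each x, list the y ∈ F_7 with f(x, y) ≡ 0 and those with g(x, y) ≡ 0 (mod 7); the common zeros in that column are the intersection.
  x = 0: f ≡ 0 at y ∈ {3}; g ≡ 0 at y ∈ {1, 6}; common: ∅.
  x = 1: f ≡ 0 at y ∈ {5}; g ≡ 0 at y ∈ {0, 2}; common: ∅.
  x = 2: f ≡ 0 at y ∈ {0}; g ≡ 0 at y ∈ ∅; common: ∅.
  x = 3: f ≡ 0 at y ∈ {2}; g ≡ 0 at y ∈ {0, 6}; common: ∅.
  x = 4: f ≡ 0 at y ∈ {4}; g ≡ 0 at y ∈ ∅; common: ∅.
  x = 5: f ≡ 0 at y ∈ {6}; g ≡ 0 at y ∈ {1, 2}; common: ∅.
  x = 6: f ≡ 0 at y ∈ {1}; g ≡ 0 at y ∈ ∅; common: ∅.
Collecting: common zeros = ∅, so the count is 0.
Comparison with the Bézout bound: 0 ≤ 2 = deg(f)·deg(g), as expected for curves with no common component (the affine F_7-count falls short of the bound because intersections may lie at infinity, over extension fields, or carry multiplicity).


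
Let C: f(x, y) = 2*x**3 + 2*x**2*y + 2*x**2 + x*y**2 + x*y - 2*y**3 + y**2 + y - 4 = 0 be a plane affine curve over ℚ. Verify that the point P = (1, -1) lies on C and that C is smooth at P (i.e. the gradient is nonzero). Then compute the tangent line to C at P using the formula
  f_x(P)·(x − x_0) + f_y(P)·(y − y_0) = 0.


Tangent line at P: 6*x - 6*y - 12 = 0.

Step 1: f(1, -1) = 0, so P lies on C.
Step 2: partial derivatives
  f_x(x, y) = 6*x**2 + 4*x*y + 4*x + y**2 + y, f_y(x, y) = 2*x**2 + 2*x*y + x - 6*y**2 + 2*y + 1.
  f_x(P) = 6, f_y(P) = -6 (gradient nonzero, so P is smooth).
Step 3: tangent line at P: 6·(x − 1) + -6·(y − -1) = 0.
Expanding: 6*x - 6*y - 12 = 0.


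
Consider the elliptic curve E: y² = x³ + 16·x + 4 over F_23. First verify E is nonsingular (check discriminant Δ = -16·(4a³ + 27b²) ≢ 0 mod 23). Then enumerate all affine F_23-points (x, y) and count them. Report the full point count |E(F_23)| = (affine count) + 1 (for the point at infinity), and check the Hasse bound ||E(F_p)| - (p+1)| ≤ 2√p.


Affine points = {(0, 2), (0, 21), (5, 5), (5, 18), (8, 0), (9, 7), (9, 16), (11, 4), (11, 19), (15, 10), (15, 13), (16, 3), (16, 20), (18, 11), (18, 12)}; affine count = 15; |E(F_23)| = 16.

Discriminant check: Δ ∝ 4a³ + 27b² = 4·16³ + 27·4² = 4·4096 + 27·16 ≡ 3 (mod 23). Nonzero ⇒ E is nonsingular.
For each x ∈ F_23, compute rhs = x³ + 16·x + 4 mod 23, then count y ∈ F_23 with y² ≡ rhs.
  x = 0: rhs = 4, matching y values: 2, 21 (2 points).
  x = 1: rhs = 21, matching y values: none (0 points).
  x = 2: rhs = 21, matching y values: none (0 points).
  x = 3: rhs = 10, matching y values: none (0 points).
  x = 4: rhs = 17, matching y values: none (0 points).
  x = 5: rhs = 2, matching y values: 5, 18 (2 points).
  x = 6: rhs = 17, matching y values: none (0 points).
  x = 7: rhs = 22, matching y values: none (0 points).
  x = 8: rhs = 0, matching y values: 0 (1 points).
  x = 9: rhs = 3, matching y values: 7, 16 (2 points).
  x = 10: rhs = 14, matching y values: none (0 points).
  x = 11: rhs = 16, matching y values: 4, 19 (2 points).
  x = 12: rhs = 15, matching y values: none (0 points).
  x = 13: rhs = 17, matching y values: none (0 points).
  x = 14: rhs = 5, matching y values: none (0 points).
  x = 15: rhs = 8, matching y values: 10, 13 (2 points).
  x = 16: rhs = 9, matching y values: 3, 20 (2 points).
  x = 17: rhs = 14, matching y values: none (0 points).
  x = 18: rhs = 6, matching y values: 11, 12 (2 points).
  x = 19: rhs = 14, matching y values: none (0 points).
  x = 20: rhs = 21, matching y values: none (0 points).
  x = 21: rhs = 10, matching y values: none (0 points).
  x = 22: rhs = 10, matching y values: none (0 points).
Total affine count: 15.
Full point count |E(F_23)| = 15 + 1 = 16.
Hasse bound: |16 − (23+1)| = |-8| = 8 ≤ 2√23 ≈ 9.5917 ✓.


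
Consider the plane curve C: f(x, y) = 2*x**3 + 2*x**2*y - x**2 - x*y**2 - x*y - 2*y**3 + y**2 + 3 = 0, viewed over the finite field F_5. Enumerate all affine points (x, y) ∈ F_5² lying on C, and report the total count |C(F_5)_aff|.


Affine F_5-points: {(1, 2), (1, 4), (2, 0), (2, 3), (2, 4), (4, 0)}; count = 6.

For each of the 25 pairs (x, y) ∈ F_5², evaluate f(x, y) mod 5. Record the zeros.
  x = 0: [0↦3, 1↦2, 2↦1, 3↦3, 4↦1]  zeros at y ∈ ∅
  x = 1: [0↦4, 1↦3, 2↦0, 3↦3, 4↦0]  zeros at y ∈ {2, 4}
  x = 2: [0↦0, 1↦3, 2↦2, 3↦0, 4↦0]  zeros at y ∈ {0, 3, 4}
  x = 3: [0↦3, 1↦4, 2↦4, 3↦1, 4↦3]  zeros at y ∈ ∅
  x = 4: [0↦0, 1↦3, 2↦3, 3↦3, 4↦1]  zeros at y ∈ {0}
Collecting zeros: affine points = {(1, 2), (1, 4), (2, 0), (2, 3), (2, 4), (4, 0)}.
Total count |C(F_5)_aff| = 6.


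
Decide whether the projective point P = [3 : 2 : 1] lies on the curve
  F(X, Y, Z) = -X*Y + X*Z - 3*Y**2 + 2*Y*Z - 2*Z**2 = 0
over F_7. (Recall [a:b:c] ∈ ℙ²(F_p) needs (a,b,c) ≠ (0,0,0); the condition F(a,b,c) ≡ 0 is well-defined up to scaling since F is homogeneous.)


F(3,2,1) ≡ 1 (mod 7); P is NOT on the curve.

Evaluate F(3, 2, 1) term-by-term (mod 7).
  -X*Y ↦ -1·3·2·1 = -6
  X*Z ↦ 1·3·1·1 = 3
  -3*Y**2 ↦ -3·1·4·1 = -12
  2*Y*Z ↦ 2·1·2·1 = 4
  -2*Z**2 ↦ -2·1·1·1 = -2
Sum: F(3, 2, 1) = (-6) + (3) + (-12) + (4) + (-2) = -13.
Reducing mod 7: -13 ≡ 1 (mod 7).
Since F(a, b, c) ≡ 1 ≠ 0 (mod 7), P does NOT lie on the curve.


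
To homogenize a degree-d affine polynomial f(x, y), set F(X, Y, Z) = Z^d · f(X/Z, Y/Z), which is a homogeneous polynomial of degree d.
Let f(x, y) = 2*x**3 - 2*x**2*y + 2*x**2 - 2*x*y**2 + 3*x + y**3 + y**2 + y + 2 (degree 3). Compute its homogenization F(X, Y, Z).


F(X, Y, Z) = 2*X**3 - 2*X**2*Y + 2*X**2*Z - 2*X*Y**2 + 3*X*Z**2 + Y**3 + Y**2*Z + Y*Z**2 + 2*Z**3

deg(f) = 3.
Substitute x = X/Z, y = Y/Z into f, then multiply by Z^3.
  monomial 2·x^3·y^0 ↦ 2·X^3·Y^0·Z^0.
  monomial -2·x^2·y^1 ↦ -2·X^2·Y^1·Z^0.
  monomial 2·x^2·y^0 ↦ 2·X^2·Y^0·Z^1.
  monomial -2·x^1·y^2 ↦ -2·X^1·Y^2·Z^0.
  monomial 3·x^1·y^0 ↦ 3·X^1·Y^0·Z^2.
  monomial 1·x^0·y^3 ↦ 1·X^0·Y^3·Z^0.
  monomial 1·x^0·y^2 ↦ 1·X^0·Y^2·Z^1.
  monomial 1·x^0·y^1 ↦ 1·X^0·Y^1·Z^2.
  monomial 2·x^0·y^0 ↦ 2·X^0·Y^0·Z^3.
Collecting: F(X, Y, Z) = 2*X**3 - 2*X**2*Y + 2*X**2*Z - 2*X*Y**2 + 3*X*Z**2 + Y**3 + Y**2*Z + Y*Z**2 + 2*Z**3.


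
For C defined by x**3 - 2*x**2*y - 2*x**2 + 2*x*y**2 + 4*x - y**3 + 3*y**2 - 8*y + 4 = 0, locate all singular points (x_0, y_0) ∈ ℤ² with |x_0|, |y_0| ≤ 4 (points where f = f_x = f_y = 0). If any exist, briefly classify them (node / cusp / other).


Singular points: {(2, 2)}; classification: cusp.

Compute partial derivatives:
  f_x = 3*x**2 - 4*x*y - 4*x + 2*y**2 + 4.
  f_y = -2*x**2 + 4*x*y - 3*y**2 + 6*y - 8.
Scan x_0 ∈ {−4, ..., 4}. For each x_0, f_y(x_0, y) is a polynomial in y; find its integer roots y ∈ {−4, ..., 4}, then test f_x and f at those candidates.
  x = -4: f_y(-4, y) = -3*y**2 - 10*y - 40; no integer root y with |y| ≤ 4.
  x = -3: f_y(-3, y) = -3*y**2 - 6*y - 26; no integer root y with |y| ≤ 4.
  x = -2: f_y(-2, y) = -3*y**2 - 2*y - 16; no integer root y with |y| ≤ 4.
  x = -1: f_y(-1, y) = -3*y**2 + 2*y - 10; no integer root y with |y| ≤ 4.
  x = 0: f_y(0, y) = -3*y**2 + 6*y - 8; no integer root y with |y| ≤ 4.
  x = 1: f_y(1, y) = -3*y**2 + 10*y - 10; no integer root y with |y| ≤ 4.
  x = 2: f_y(2, y) = -3*y**2 + 14*y - 16; vanishes at y ∈ {2}. (2, 2): f_x = 0, f = 0 — SINGULAR.
  x = 3: f_y(3, y) = -3*y**2 + 18*y - 26; no integer root y with |y| ≤ 4.
  x = 4: f_y(4, y) = -3*y**2 + 22*y - 40; vanishes at y ∈ {4}. (4, 4): f_x = 4 ≠ 0.
Only singular point on the grid: (2, 2).
Classify: substitute x = 2 + u, y = 2 + v and expand: f = u**3 - 2*u**2*v + 2*u*v**2 - v**3 + v**2.
No constant or linear terms (consistent with a singular point). Quadratic part: v**2. Cubic part: u**3 - 2*u**2*v + 2*u*v**2 - v**3.
The quadratic part v**2 is a perfect square, so there is a single (double) tangent line v = 0, i.e. y = 2. Restricting the cubic part to that line (v = 0) leaves u**3 ≠ 0, so f is not divisible by v and the branch is v² ≈ -u**3 to lowest order — this is a cusp.
Classification: cusp.


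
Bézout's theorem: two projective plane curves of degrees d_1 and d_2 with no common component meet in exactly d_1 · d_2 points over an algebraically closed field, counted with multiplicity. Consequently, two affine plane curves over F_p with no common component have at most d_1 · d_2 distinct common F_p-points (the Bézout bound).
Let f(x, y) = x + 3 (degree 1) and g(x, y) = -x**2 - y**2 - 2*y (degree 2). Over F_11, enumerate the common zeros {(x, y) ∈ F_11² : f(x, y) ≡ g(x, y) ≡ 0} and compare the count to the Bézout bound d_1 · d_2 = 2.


Common zeros: {(8, 4), (8, 5)}; count = 2; Bézout bound = 2.

deg(f) = 1, deg(g) = 2, so Bézout bound = 2.
Scan x ∈ F_11. For each x, list the y ∈ F_11 with f(x, y) ≡ 0 and those with g(x, y) ≡ 0 (mod 11); the common zeros in that column are the intersection.
  x = 0: f ≡ 0 at y ∈ ∅; g ≡ 0 at y ∈ {0, 9}; common: ∅.
  x = 1: f ≡ 0 at y ∈ ∅; g ≡ 0 at y ∈ {10}; common: ∅.
  x = 2: f ≡ 0 at y ∈ ∅; g ≡ 0 at y ∈ ∅; common: ∅.
  x = 3: f ≡ 0 at y ∈ ∅; g ≡ 0 at y ∈ {4, 5}; common: ∅.
  x = 4: f ≡ 0 at y ∈ ∅; g ≡ 0 at y ∈ ∅; common: ∅.
  x = 5: f ≡ 0 at y ∈ ∅; g ≡ 0 at y ∈ {2, 7}; common: ∅.
  x = 6: f ≡ 0 at y ∈ ∅; g ≡ 0 at y ∈ {2, 7}; common: ∅.
  x = 7: f ≡ 0 at y ∈ ∅; g ≡ 0 at y ∈ ∅; common: ∅.
  x = 8: f ≡ 0 at y ∈ {0, 1, 2, 3, 4, 5, 6, 7, 8, 9, 10}; g ≡ 0 at y ∈ {4, 5}; common: {4, 5}.
  x = 9: f ≡ 0 at y ∈ ∅; g ≡ 0 at y ∈ ∅; common: ∅.
  x = 10: f ≡ 0 at y ∈ ∅; g ≡ 0 at y ∈ {10}; common: ∅.
Collecting: common zeros = {(8, 4), (8, 5)}, so the count is 2.
Comparison with the Bézout bound: 2 ≤ 2 = deg(f)·deg(g), as expected for curves with no common component (the bound is attained).


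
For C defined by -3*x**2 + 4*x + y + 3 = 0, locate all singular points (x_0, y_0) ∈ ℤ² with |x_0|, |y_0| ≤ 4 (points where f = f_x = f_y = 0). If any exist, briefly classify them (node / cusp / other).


No singular points in the scanned grid; C is smooth there.

Compute partial derivatives:
  f_x = 4 - 6*x.
  f_y = 1.
f_y = 1 is a nonzero constant, so f_y never vanishes: no point (x, y) can satisfy f = f_x = f_y = 0. In particular no (x, y) ∈ {−4, ..., 4}² is singular; the curve is smooth.


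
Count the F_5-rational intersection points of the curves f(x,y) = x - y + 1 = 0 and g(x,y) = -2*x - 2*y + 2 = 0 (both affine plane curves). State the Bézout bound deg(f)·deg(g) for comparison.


Common zeros: {(0, 1)}; count = 1; Bézout bound = 1.

deg(f) = 1, deg(g) = 1, so Bézout bound = 1.
Scan x ∈ F_5. For each x, list the y ∈ F_5 with f(x, y) ≡ 0 and those with g(x, y) ≡ 0 (mod 5); the common zeros in that column are the intersection.
  x = 0: f ≡ 0 at y ∈ {1}; g ≡ 0 at y ∈ {1}; common: {1}.
  x = 1: f ≡ 0 at y ∈ {2}; g ≡ 0 at y ∈ {0}; common: ∅.
  x = 2: f ≡ 0 at y ∈ {3}; g ≡ 0 at y ∈ {4}; common: ∅.
  x = 3: f ≡ 0 at y ∈ {4}; g ≡ 0 at y ∈ {3}; common: ∅.
  x = 4: f ≡ 0 at y ∈ {0}; g ≡ 0 at y ∈ {2}; common: ∅.
Collecting: common zeros = {(0, 1)}, so the count is 1.
Comparison with the Bézout bound: 1 ≤ 1 = deg(f)·deg(g), as expected for curves with no common component (the bound is attained).


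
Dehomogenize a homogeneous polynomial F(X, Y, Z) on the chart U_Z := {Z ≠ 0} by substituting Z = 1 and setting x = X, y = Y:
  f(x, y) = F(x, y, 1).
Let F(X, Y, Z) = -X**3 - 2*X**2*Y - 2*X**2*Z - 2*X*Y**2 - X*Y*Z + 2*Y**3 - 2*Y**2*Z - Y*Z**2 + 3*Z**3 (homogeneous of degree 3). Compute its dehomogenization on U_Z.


f(x, y) = -x**3 - 2*x**2*y - 2*x**2 - 2*x*y**2 - x*y + 2*y**3 - 2*y**2 - y + 3

On U_Z we set Z = 1. Each monomial c·X^i·Y^j·Z^k in F becomes c·x^i·y^j·1^k = c·x^i·y^j.
Substituting Z = 1: F(X, Y, 1) = -x**3 - 2*x**2*y - 2*x**2 - 2*x*y**2 - x*y + 2*y**3 - 2*y**2 - y + 3.
Note: deg(f) ≤ deg(F) = 3; strict inequality happens when F is divisible by Z (lost terms).


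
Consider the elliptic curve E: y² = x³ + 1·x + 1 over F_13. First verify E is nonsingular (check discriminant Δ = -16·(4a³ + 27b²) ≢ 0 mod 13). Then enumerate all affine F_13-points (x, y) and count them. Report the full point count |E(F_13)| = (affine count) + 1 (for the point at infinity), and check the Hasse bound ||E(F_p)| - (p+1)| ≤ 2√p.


Affine points = {(0, 1), (0, 12), (1, 4), (1, 9), (4, 2), (4, 11), (5, 1), (5, 12), (7, 0), (8, 1), (8, 12), (10, 6), (10, 7), (11, 2), (11, 11), (12, 5), (12, 8)}; affine count = 17; |E(F_13)| = 18.

Discriminant check: Δ ∝ 4a³ + 27b² = 4·1³ + 27·1² = 4·1 + 27·1 ≡ 5 (mod 13). Nonzero ⇒ E is nonsingular.
For each x ∈ F_13, compute rhs = x³ + 1·x + 1 mod 13, then count y ∈ F_13 with y² ≡ rhs.
  x = 0: rhs = 1, matching y values: 1, 12 (2 points).
  x = 1: rhs = 3, matching y values: 4, 9 (2 points).
  x = 2: rhs = 11, matching y values: none (0 points).
  x = 3: rhs = 5, matching y values: none (0 points).
  x = 4: rhs = 4, matching y values: 2, 11 (2 points).
  x = 5: rhs = 1, matching y values: 1, 12 (2 points).
  x = 6: rhs = 2, matching y values: none (0 points).
  x = 7: rhs = 0, matching y values: 0 (1 points).
  x = 8: rhs = 1, matching y values: 1, 12 (2 points).
  x = 9: rhs = 11, matching y values: none (0 points).
  x = 10: rhs = 10, matching y values: 6, 7 (2 points).
  x = 11: rhs = 4, matching y values: 2, 11 (2 points).
  x = 12: rhs = 12, matching y values: 5, 8 (2 points).
Total affine count: 17.
Full point count |E(F_13)| = 17 + 1 = 18.
Hasse bound: |18 − (13+1)| = |4| = 4 ≤ 2√13 ≈ 7.2111 ✓.


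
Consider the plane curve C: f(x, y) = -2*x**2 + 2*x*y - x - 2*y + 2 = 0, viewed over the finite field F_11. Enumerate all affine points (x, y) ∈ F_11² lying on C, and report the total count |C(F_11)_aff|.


Affine F_11-points: {(0, 1), (2, 4), (3, 2), (4, 2), (5, 8), (6, 1), (7, 4), (8, 8), (9, 3), (10, 3)}; count = 10.

For each of the 121 pairs (x, y) ∈ F_11², evaluate f(x, y) mod 11. Record the zeros.
  x = 0: [0↦2, 1↦0, 2↦9, 3↦7, 4↦5, 5↦3, 6↦1, 7↦10, 8↦8, 9↦6, 10↦4]  zeros at y ∈ {1}
  x = 1: [0↦10, 1↦10, 2↦10, 3↦10, 4↦10, 5↦10, 6↦10, 7↦10, 8↦10, 9↦10, 10↦10]  zeros at y ∈ ∅
  x = 2: [0↦3, 1↦5, 2↦7, 3↦9, 4↦0, 5↦2, 6↦4, 7↦6, 8↦8, 9↦10, 10↦1]  zeros at y ∈ {4}
  x = 3: [0↦3, 1↦7, 2↦0, 3↦4, 4↦8, 5↦1, 6↦5, 7↦9, 8↦2, 9↦6, 10↦10]  zeros at y ∈ {2}
  x = 4: [0↦10, 1↦5, 2↦0, 3↦6, 4↦1, 5↦7, 6↦2, 7↦8, 8↦3, 9↦9, 10↦4]  zeros at y ∈ {2}
  x = 5: [0↦2, 1↦10, 2↦7, 3↦4, 4↦1, 5↦9, 6↦6, 7↦3, 8↦0, 9↦8, 10↦5]  zeros at y ∈ {8}
  x = 6: [0↦1, 1↦0, 2↦10, 3↦9, 4↦8, 5↦7, 6↦6, 7↦5, 8↦4, 9↦3, 10↦2]  zeros at y ∈ {1}
  x = 7: [0↦7, 1↦8, 2↦9, 3↦10, 4↦0, 5↦1, 6↦2, 7↦3, 8↦4, 9↦5, 10↦6]  zeros at y ∈ {4}
  x = 8: [0↦9, 1↦1, 2↦4, 3↦7, 4↦10, 5↦2, 6↦5, 7↦8, 8↦0, 9↦3, 10↦6]  zeros at y ∈ {8}
  x = 9: [0↦7, 1↦1, 2↦6, 3↦0, 4↦5, 5↦10, 6↦4, 7↦9, 8↦3, 9↦8, 10↦2]  zeros at y ∈ {3}
  x = 10: [0↦1, 1↦8, 2↦4, 3↦0, 4↦7, 5↦3, 6↦10, 7↦6, 8↦2, 9↦9, 10↦5]  zeros at y ∈ {3}
Collecting zeros: affine points = {(0, 1), (2, 4), (3, 2), (4, 2), (5, 8), (6, 1), (7, 4), (8, 8), (9, 3), (10, 3)}.
Total count |C(F_11)_aff| = 10.


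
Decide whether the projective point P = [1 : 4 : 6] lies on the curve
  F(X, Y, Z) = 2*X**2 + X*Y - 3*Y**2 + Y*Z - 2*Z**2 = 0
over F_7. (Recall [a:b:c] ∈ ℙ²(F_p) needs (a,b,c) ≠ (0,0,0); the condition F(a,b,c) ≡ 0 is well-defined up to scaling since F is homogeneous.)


F(1,4,6) ≡ 1 (mod 7); P is NOT on the curve.

Evaluate F(1, 4, 6) term-by-term (mod 7).
  2*X**2 ↦ 2·1·1·1 = 2
  X*Y ↦ 1·1·4·1 = 4
  -3*Y**2 ↦ -3·1·16·1 = -48
  Y*Z ↦ 1·1·4·6 = 24
  -2*Z**2 ↦ -2·1·1·36 = -72
Sum: F(1, 4, 6) = (2) + (4) + (-48) + (24) + (-72) = -90.
Reducing mod 7: -90 ≡ 1 (mod 7).
Since F(a, b, c) ≡ 1 ≠ 0 (mod 7), P does NOT lie on the curve.
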